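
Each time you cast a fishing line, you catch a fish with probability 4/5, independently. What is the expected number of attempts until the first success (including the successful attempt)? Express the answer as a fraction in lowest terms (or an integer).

5/4

For a geometric distribution, E[trials] = 1/p = 1/(4/5) = 5/4.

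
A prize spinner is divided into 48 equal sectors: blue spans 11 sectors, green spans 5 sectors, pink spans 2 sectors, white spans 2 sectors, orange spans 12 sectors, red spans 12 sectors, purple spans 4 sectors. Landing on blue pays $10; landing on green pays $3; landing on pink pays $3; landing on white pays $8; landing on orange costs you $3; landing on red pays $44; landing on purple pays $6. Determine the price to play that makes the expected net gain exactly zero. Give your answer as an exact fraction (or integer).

E[payout] = (11/48)·10 + (5/48)·3 + (2/48)·3 + (2/48)·8 + (12/48)·(-3) + (12/48)·44 + (4/48)·6 = 221/16
Fair fee = E[payout] = 221/16

221/16 dollars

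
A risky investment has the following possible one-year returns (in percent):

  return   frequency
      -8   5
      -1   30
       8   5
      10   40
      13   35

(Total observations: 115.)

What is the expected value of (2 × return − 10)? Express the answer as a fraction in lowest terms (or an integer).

Total = 115, so P(return=-8) = 5/115, etc.
E[2x-10] = (1/23)·(-26) + (6/23)·(-12) + (1/23)·6 + (8/23)·10 + (7/23)·16
     = 100/23

100/23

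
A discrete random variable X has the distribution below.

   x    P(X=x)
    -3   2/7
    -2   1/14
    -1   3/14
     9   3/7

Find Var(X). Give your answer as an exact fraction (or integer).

E[X] = (2/7)·(-3) + (1/14)·(-2) + (3/14)·(-1) + (3/7)·9 = 37/14
E[X²] = (2/7)·9 + (1/14)·4 + (3/14)·1 + (3/7)·81 = 529/14
Var(X) = 529/14 − (37/14)² = 6037/196

6037/196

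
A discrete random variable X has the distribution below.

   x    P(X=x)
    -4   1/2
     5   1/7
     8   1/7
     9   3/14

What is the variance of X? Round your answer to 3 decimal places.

E[X] = (1/2)·(-4) + (1/7)·5 + (1/7)·8 + (3/14)·9 = 25/14
E[X²] = (1/2)·16 + (1/7)·25 + (1/7)·64 + (3/14)·81 = 533/14
Var(X) = 533/14 − (25/14)² = 6837/196 ≈ 34.883

34.883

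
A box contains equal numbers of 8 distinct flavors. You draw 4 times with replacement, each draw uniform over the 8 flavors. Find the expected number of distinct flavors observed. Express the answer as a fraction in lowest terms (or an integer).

1695/512

Let Xⱼ=1 if type j appears at least once. P(Xⱼ=1) = 1 − ((8−1)/8)^4 = 1695/4096.
E[#distinct] = 8·1695/4096 = 1695/512.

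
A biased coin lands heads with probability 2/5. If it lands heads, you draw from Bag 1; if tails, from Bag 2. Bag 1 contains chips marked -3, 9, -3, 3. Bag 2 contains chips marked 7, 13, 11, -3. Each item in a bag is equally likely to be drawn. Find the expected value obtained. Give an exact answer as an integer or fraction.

E[X | Bag 1] = (-3 + 9 − 3 + 3)/4 = 3/2
E[X | Bag 2] = (7 + 13 + 11 − 3)/4 = 7
E[X] = (2/5)·3/2 + (3/5)·7 = 24/5

24/5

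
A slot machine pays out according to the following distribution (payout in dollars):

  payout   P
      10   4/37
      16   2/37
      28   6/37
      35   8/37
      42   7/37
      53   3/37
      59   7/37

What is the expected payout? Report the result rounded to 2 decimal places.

E[X] = (4/37)·10 + (2/37)·16 + (6/37)·28 + (8/37)·35 + (7/37)·42 + (3/37)·53 + (7/37)·59
     = 1386/37 ≈ 37.46

$37.46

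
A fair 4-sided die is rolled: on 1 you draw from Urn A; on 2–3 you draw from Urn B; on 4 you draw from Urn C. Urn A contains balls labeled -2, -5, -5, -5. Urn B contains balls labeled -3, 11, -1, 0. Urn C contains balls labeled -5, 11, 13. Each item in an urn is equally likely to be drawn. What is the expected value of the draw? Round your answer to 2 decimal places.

1.40

E[X | Urn A] = (-2 − 5 − 5 − 5)/4 = -17/4
E[X | Urn B] = (-3 + 11 − 1 + 0)/4 = 7/4
E[X | Urn C] = (-5 + 11 + 13)/3 = 19/3
E[X] = (1/4)·(-17/4) + (1/2)·7/4 + (1/4)·19/3 = 67/48 ≈ 1.40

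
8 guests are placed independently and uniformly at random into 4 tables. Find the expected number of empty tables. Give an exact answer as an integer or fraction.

Let Xⱼ=1 if table j is empty. P(Xⱼ=1) = ((4-1)/4)^8 = 6561/65536.
By linearity, E[#empty] = 4·6561/65536 = 6561/16384.

6561/16384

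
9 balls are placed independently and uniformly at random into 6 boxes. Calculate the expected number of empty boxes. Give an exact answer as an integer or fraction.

1953125/1679616

Let Xⱼ=1 if box j is empty. P(Xⱼ=1) = ((6-1)/6)^9 = 1953125/10077696.
By linearity, E[#empty] = 6·1953125/10077696 = 1953125/1679616.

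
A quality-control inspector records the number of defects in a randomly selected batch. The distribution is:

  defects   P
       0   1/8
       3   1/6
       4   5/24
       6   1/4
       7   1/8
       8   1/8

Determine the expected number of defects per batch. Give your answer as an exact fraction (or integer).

113/24

E[X] = (1/8)·0 + (1/6)·3 + (5/24)·4 + (1/4)·6 + (1/8)·7 + (1/8)·8
     = 113/24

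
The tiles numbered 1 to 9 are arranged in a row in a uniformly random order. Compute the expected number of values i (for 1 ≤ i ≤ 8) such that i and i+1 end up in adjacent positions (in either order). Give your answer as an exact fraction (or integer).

16/9

For each i ∈ {1,…,8}, let Xᵢ = 1 if i and i+1 are adjacent. P(Xᵢ=1) = 2·(9−1)!/9! = 2/9.
By linearity, E[ΣXᵢ] = (8)·(2/9) = 16/9.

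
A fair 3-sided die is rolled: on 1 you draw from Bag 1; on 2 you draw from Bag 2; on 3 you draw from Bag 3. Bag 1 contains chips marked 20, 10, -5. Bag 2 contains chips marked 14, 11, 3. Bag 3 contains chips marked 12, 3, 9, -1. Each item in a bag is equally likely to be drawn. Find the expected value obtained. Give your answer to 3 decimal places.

E[X | Bag 1] = (20 + 10 − 5)/3 = 25/3
E[X | Bag 2] = (14 + 11 + 3)/3 = 28/3
E[X | Bag 3] = (12 + 3 + 9 − 1)/4 = 23/4
E[X] = (1/3)·25/3 + (1/3)·28/3 + (1/3)·23/4 = 281/36 ≈ 7.806

7.806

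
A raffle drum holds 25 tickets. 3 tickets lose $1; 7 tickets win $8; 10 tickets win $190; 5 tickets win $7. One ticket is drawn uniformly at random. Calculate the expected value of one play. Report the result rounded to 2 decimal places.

E[payout] = (3/25)·(-1) + (7/25)·8 + (10/25)·190 + (5/25)·7 = 1988/25
≈ $79.52

$79.52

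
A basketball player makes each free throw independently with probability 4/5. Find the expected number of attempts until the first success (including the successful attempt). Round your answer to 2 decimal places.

1.25

For a geometric distribution, E[trials] = 1/p = 1/(4/5) = 5/4.
≈ 1.25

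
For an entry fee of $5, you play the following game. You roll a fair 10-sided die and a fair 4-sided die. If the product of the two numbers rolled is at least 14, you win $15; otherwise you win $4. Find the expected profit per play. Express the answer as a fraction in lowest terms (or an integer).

147/40 dollars

E[payout] = (23/40)·4 + (17/40)·15 = 347/40
Expected profit = 347/40 − 5 = 147/40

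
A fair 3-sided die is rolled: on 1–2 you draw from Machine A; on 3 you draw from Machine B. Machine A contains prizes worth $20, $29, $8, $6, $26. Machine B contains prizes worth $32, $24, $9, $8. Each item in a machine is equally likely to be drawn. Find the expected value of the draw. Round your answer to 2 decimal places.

$17.95

E[X | Machine A] = (20 + 29 + 8 + 6 + 26)/5 = 89/5
E[X | Machine B] = (32 + 24 + 9 + 8)/4 = 73/4
E[X] = (2/3)·89/5 + (1/3)·73/4 = 359/20 ≈ 17.95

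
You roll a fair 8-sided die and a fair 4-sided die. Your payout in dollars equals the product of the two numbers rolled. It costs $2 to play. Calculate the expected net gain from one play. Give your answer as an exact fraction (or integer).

37/4 dollars

Distribution of the product of the two numbers rolled: 1 w.p. 1/32, 2 w.p. 1/16, 3 w.p. 1/16, 4 w.p. 3/32, 5 w.p. 1/32, 6 w.p. 3/32, …
E[payout] = (1/32)·1 + (1/16)·2 + (1/16)·3 + (3/32)·4 + (1/32)·5 + (3/32)·6 + (1/32)·7 + (3/32)·8 + (1/32)·9 + (1/32)·10 + (3/32)·12 + (1/32)·14 + (1/32)·15 + (1/16)·16 + (1/32)·18 + (1/32)·20 + (1/32)·21 + (1/16)·24 + (1/32)·28 + (1/32)·32 = 45/4
Expected profit = 45/4 − 2 = 37/4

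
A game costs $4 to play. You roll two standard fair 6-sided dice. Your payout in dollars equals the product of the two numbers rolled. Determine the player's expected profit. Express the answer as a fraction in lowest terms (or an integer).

Distribution of the product of the two numbers rolled: 1 w.p. 1/36, 2 w.p. 1/18, 3 w.p. 1/18, 4 w.p. 1/12, 5 w.p. 1/18, 6 w.p. 1/9, …
E[payout] = (1/36)·1 + (1/18)·2 + (1/18)·3 + (1/12)·4 + (1/18)·5 + (1/9)·6 + (1/18)·8 + (1/36)·9 + (1/18)·10 + (1/9)·12 + (1/18)·15 + (1/36)·16 + (1/18)·18 + (1/18)·20 + (1/18)·24 + (1/36)·25 + (1/18)·30 + (1/36)·36 = 49/4
Expected profit = 49/4 − 4 = 33/4

33/4 dollars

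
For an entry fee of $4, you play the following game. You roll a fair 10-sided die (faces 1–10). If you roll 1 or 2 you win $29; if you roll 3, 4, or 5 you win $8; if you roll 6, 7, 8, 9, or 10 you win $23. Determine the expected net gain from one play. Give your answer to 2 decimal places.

E[payout] = (3/10)·8 + (1/2)·23 + (1/5)·29 = 197/10
Expected profit = 197/10 − 4 = 157/10 ≈ $15.70

$15.70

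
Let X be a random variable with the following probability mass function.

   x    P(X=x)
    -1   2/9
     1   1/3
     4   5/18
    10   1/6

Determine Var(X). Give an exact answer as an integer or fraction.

E[X] = (2/9)·(-1) + (1/3)·1 + (5/18)·4 + (1/6)·10 = 26/9
E[X²] = (2/9)·1 + (1/3)·1 + (5/18)·16 + (1/6)·100 = 65/3
Var(X) = 65/3 − (26/9)² = 1079/81

1079/81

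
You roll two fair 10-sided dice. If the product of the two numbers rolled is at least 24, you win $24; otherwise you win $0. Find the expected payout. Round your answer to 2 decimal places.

$12.48

E[payout] = (12/25)·0 + (13/25)·24 = 312/25
≈ $12.48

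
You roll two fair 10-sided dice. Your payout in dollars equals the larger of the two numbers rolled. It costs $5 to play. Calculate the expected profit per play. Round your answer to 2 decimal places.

$2.15

Distribution of the larger of the two numbers rolled: 1 w.p. 1/100, 2 w.p. 3/100, 3 w.p. 1/20, 4 w.p. 7/100, 5 w.p. 9/100, 6 w.p. 11/100, …
E[payout] = (1/100)·1 + (3/100)·2 + (1/20)·3 + (7/100)·4 + (9/100)·5 + (11/100)·6 + (13/100)·7 + (3/20)·8 + (17/100)·9 + (19/100)·10 = 143/20
Expected profit = 143/20 − 5 = 43/20 ≈ $2.15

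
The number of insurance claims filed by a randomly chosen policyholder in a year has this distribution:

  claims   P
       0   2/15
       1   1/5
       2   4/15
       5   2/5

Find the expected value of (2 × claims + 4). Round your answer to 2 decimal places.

E[2x+4] = (2/15)·4 + (1/5)·6 + (4/15)·8 + (2/5)·14
     = 142/15 ≈ 9.47

9.47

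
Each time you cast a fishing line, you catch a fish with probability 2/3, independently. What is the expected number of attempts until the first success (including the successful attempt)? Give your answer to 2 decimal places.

1.50

For a geometric distribution, E[trials] = 1/p = 1/(2/3) = 3/2.
≈ 1.50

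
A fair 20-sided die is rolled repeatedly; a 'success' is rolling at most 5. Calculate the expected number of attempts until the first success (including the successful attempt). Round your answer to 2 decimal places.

For a geometric distribution, E[trials] = 1/p = 1/(1/4) = 4.
≈ 4.00

4.00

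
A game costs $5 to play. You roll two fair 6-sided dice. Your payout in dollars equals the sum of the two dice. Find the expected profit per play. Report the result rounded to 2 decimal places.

$2.00

Distribution of the sum of the two dice: 2 w.p. 1/36, 3 w.p. 1/18, 4 w.p. 1/12, 5 w.p. 1/9, 6 w.p. 5/36, 7 w.p. 1/6, …
E[payout] = (1/36)·2 + (1/18)·3 + (1/12)·4 + (1/9)·5 + (5/36)·6 + (1/6)·7 + (5/36)·8 + (1/9)·9 + (1/12)·10 + (1/18)·11 + (1/36)·12 = 7
Expected profit = 7 − 5 = 2 ≈ $2.00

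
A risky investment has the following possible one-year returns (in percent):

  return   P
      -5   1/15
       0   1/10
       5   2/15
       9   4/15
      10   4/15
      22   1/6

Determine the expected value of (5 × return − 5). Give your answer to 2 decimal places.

E[5x-5] = (1/15)·(-30) + (1/10)·(-5) + (2/15)·20 + (4/15)·40 + (4/15)·45 + (1/6)·105
     = 121/3 ≈ 40.33

40.33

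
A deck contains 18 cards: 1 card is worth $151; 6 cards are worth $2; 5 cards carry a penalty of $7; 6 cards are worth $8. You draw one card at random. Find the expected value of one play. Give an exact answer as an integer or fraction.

E[payout] = (1/18)·151 + (6/18)·2 + (5/18)·(-7) + (6/18)·8 = 88/9

88/9 dollars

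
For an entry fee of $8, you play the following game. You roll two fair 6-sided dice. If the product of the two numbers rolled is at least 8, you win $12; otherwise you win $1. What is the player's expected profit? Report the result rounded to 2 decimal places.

-$0.28

E[payout] = (7/18)·1 + (11/18)·12 = 139/18
Expected profit = 139/18 − 8 = -5/18 ≈ -$0.28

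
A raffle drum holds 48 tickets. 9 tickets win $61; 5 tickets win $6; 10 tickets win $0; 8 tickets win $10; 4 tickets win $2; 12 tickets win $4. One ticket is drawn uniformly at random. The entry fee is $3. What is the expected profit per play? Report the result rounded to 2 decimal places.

$11.90

E[payout] = (9/48)·61 + (5/48)·6 + (10/48)·0 + (8/48)·10 + (4/48)·2 + (12/48)·4 = 715/48
Expected profit = 715/48 − 3 = 571/48 ≈ $11.90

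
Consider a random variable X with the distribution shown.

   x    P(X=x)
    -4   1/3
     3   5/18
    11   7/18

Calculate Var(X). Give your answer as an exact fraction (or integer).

E[X] = (1/3)·(-4) + (5/18)·3 + (7/18)·11 = 34/9
E[X²] = (1/3)·16 + (5/18)·9 + (7/18)·121 = 494/9
Var(X) = 494/9 − (34/9)² = 3290/81

3290/81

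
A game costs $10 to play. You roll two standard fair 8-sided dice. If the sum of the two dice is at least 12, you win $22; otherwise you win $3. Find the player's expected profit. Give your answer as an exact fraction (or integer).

E[payout] = (49/64)·3 + (15/64)·22 = 477/64
Expected profit = 477/64 − 10 = -163/64

-163/64 dollars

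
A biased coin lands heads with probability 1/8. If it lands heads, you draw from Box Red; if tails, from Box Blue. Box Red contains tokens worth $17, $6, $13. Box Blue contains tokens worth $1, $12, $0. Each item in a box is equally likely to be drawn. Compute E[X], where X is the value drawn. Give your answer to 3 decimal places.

E[X | Box Red] = (17 + 6 + 13)/3 = 12
E[X | Box Blue] = (1 + 12 + 0)/3 = 13/3
E[X] = (1/8)·12 + (7/8)·13/3 = 127/24 ≈ 5.292

$5.292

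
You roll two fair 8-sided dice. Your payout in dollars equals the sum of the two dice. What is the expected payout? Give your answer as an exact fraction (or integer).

Distribution of the sum of the two dice: 2 w.p. 1/64, 3 w.p. 1/32, 4 w.p. 3/64, 5 w.p. 1/16, 6 w.p. 5/64, 7 w.p. 3/32, …
E[payout] = (1/64)·2 + (1/32)·3 + (3/64)·4 + (1/16)·5 + (5/64)·6 + (3/32)·7 + (7/64)·8 + (1/8)·9 + (7/64)·10 + (3/32)·11 + (5/64)·12 + (1/16)·13 + (3/64)·14 + (1/32)·15 + (1/64)·16 = 9

$9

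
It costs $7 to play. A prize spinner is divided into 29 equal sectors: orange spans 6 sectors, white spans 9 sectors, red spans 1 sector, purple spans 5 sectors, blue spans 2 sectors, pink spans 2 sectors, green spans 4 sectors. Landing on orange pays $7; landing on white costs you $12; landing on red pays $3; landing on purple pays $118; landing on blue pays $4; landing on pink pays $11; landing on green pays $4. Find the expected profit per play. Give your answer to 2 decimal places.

E[payout] = (6/29)·7 + (9/29)·(-12) + (1/29)·3 + (5/29)·118 + (2/29)·4 + (2/29)·11 + (4/29)·4 = 573/29
Expected profit = 573/29 − 7 = 370/29 ≈ $12.76

$12.76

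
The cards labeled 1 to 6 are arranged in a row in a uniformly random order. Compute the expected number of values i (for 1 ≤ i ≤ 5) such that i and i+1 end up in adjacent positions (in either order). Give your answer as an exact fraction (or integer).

For each i ∈ {1,…,5}, let Xᵢ = 1 if i and i+1 are adjacent. P(Xᵢ=1) = 2·(6−1)!/6! = 2/6.
By linearity, E[ΣXᵢ] = (5)·(2/6) = 5/3.

5/3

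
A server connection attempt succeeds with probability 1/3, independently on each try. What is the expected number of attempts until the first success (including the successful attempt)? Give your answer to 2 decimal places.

3.00

For a geometric distribution, E[trials] = 1/p = 1/(1/3) = 3.
≈ 3.00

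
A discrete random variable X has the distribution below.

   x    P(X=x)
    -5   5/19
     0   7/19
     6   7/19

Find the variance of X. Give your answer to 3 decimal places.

19.042

E[X] = (5/19)·(-5) + (7/19)·0 + (7/19)·6 = 17/19
E[X²] = (5/19)·25 + (7/19)·0 + (7/19)·36 = 377/19
Var(X) = 377/19 − (17/19)² = 6874/361 ≈ 19.042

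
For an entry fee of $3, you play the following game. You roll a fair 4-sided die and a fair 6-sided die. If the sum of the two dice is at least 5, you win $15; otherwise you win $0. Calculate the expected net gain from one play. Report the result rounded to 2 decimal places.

$8.25

E[payout] = (1/4)·0 + (3/4)·15 = 45/4
Expected profit = 45/4 − 3 = 33/4 ≈ $8.25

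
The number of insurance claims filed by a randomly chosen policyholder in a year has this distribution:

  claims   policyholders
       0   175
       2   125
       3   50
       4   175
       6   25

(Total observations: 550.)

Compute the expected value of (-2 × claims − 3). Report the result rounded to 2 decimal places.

Total = 550, so P(claims=0) = 175/550, etc.
E[-2x-3] = (7/22)·(-3) + (5/22)·(-7) + (1/11)·(-9) + (7/22)·(-11) + (1/22)·(-15)
     = -83/11 ≈ -7.55

-7.55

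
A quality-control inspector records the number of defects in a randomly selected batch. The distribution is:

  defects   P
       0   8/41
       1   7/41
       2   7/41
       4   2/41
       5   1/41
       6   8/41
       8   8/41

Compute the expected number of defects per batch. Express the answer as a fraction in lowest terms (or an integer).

146/41

E[X] = (8/41)·0 + (7/41)·1 + (7/41)·2 + (2/41)·4 + (1/41)·5 + (8/41)·6 + (8/41)·8
     = 146/41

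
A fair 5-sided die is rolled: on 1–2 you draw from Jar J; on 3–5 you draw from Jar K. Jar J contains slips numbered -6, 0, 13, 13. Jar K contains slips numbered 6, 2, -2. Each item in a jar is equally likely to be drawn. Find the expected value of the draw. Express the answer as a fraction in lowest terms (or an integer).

16/5

E[X | Jar J] = (-6 + 0 + 13 + 13)/4 = 5
E[X | Jar K] = (6 + 2 − 2)/3 = 2
E[X] = (2/5)·5 + (3/5)·2 = 16/5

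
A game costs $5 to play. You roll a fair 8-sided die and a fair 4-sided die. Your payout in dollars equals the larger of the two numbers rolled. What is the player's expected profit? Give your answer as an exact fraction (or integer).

-3/16 dollars

Distribution of the larger of the two numbers rolled: 1 w.p. 1/32, 2 w.p. 3/32, 3 w.p. 5/32, 4 w.p. 7/32, 5 w.p. 1/8, 6 w.p. 1/8, …
E[payout] = (1/32)·1 + (3/32)·2 + (5/32)·3 + (7/32)·4 + (1/8)·5 + (1/8)·6 + (1/8)·7 + (1/8)·8 = 77/16
Expected profit = 77/16 − 5 = -3/16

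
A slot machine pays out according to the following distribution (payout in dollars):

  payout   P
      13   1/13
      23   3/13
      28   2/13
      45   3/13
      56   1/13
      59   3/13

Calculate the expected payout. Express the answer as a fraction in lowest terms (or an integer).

506/13 dollars

E[X] = (1/13)·13 + (3/13)·23 + (2/13)·28 + (3/13)·45 + (1/13)·56 + (3/13)·59
     = 506/13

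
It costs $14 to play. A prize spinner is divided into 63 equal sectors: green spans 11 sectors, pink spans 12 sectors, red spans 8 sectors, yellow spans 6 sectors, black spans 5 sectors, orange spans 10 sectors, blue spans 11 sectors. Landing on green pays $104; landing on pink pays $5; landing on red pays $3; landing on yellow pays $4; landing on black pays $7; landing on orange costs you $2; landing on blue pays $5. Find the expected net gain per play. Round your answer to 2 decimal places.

E[payout] = (11/63)·104 + (12/63)·5 + (8/63)·3 + (6/63)·4 + (5/63)·7 + (10/63)·(-2) + (11/63)·5 = 1322/63
Expected profit = 1322/63 − 14 = 440/63 ≈ $6.98

$6.98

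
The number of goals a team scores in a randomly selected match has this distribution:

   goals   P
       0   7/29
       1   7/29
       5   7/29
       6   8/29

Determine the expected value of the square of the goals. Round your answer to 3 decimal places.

E[X²] = (7/29)·0 + (7/29)·1 + (7/29)·25 + (8/29)·36
     = 470/29 ≈ 16.207

16.207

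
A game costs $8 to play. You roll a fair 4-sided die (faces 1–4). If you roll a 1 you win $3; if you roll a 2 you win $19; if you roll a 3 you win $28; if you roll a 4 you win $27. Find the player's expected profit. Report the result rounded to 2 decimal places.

$11.25

E[payout] = (1/4)·3 + (1/4)·19 + (1/4)·27 + (1/4)·28 = 77/4
Expected profit = 77/4 − 8 = 45/4 ≈ $11.25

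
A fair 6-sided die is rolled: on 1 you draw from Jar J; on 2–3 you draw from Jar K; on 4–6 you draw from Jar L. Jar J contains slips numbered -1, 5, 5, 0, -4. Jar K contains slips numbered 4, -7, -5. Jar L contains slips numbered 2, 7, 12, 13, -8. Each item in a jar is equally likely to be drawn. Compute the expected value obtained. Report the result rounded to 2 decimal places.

1.88

E[X | Jar J] = (-1 + 5 + 5 + 0 − 4)/5 = 1
E[X | Jar K] = (4 − 7 − 5)/3 = -8/3
E[X | Jar L] = (2 + 7 + 12 + 13 − 8)/5 = 26/5
E[X] = (1/6)·1 + (1/3)·(-8/3) + (1/2)·26/5 = 169/90 ≈ 1.88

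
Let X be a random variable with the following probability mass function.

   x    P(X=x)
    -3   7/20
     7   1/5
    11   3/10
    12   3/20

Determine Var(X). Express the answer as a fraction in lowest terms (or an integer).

E[X] = (7/20)·(-3) + (1/5)·7 + (3/10)·11 + (3/20)·12 = 109/20
E[X²] = (7/20)·9 + (1/5)·49 + (3/10)·121 + (3/20)·144 = 1417/20
Var(X) = 1417/20 − (109/20)² = 16459/400

16459/400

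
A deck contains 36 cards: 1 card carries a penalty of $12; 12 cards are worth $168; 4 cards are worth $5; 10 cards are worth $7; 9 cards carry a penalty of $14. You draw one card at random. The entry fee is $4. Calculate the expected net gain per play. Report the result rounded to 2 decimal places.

$50.67

E[payout] = (1/36)·(-12) + (12/36)·168 + (4/36)·5 + (10/36)·7 + (9/36)·(-14) = 164/3
Expected profit = 164/3 − 4 = 152/3 ≈ $50.67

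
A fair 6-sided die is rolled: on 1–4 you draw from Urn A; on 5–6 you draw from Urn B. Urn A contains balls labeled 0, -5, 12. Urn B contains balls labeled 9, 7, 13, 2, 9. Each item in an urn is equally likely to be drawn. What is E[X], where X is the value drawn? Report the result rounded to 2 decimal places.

4.22

E[X | Urn A] = (0 − 5 + 12)/3 = 7/3
E[X | Urn B] = (9 + 7 + 13 + 2 + 9)/5 = 8
E[X] = (2/3)·7/3 + (1/3)·8 = 38/9 ≈ 4.22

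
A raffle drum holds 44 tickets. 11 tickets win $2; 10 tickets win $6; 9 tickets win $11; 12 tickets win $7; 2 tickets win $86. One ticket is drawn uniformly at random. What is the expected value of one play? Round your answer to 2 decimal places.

E[payout] = (11/44)·2 + (10/44)·6 + (9/44)·11 + (12/44)·7 + (2/44)·86 = 437/44
≈ $9.93

$9.93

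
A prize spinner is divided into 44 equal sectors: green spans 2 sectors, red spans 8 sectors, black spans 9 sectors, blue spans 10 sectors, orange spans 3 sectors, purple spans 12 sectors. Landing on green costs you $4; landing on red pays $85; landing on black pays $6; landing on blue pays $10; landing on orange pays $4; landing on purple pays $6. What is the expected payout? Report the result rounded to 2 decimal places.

$20.68

E[payout] = (2/44)·(-4) + (8/44)·85 + (9/44)·6 + (10/44)·10 + (3/44)·4 + (12/44)·6 = 455/22
≈ $20.68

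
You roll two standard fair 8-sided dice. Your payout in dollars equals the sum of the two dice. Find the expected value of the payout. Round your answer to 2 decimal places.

$9.00

Distribution of the sum of the two dice: 2 w.p. 1/64, 3 w.p. 1/32, 4 w.p. 3/64, 5 w.p. 1/16, 6 w.p. 5/64, 7 w.p. 3/32, …
E[payout] = (1/64)·2 + (1/32)·3 + (3/64)·4 + (1/16)·5 + (5/64)·6 + (3/32)·7 + (7/64)·8 + (1/8)·9 + (7/64)·10 + (3/32)·11 + (5/64)·12 + (1/16)·13 + (3/64)·14 + (1/32)·15 + (1/64)·16 = 9
≈ $9.00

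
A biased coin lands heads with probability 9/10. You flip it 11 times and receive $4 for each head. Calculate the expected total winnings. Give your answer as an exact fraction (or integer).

E[#heads] = 11·9/10 = 99/10 (linearity over flips).
E[winnings] = 4·99/10 = 198/5.

198/5 dollars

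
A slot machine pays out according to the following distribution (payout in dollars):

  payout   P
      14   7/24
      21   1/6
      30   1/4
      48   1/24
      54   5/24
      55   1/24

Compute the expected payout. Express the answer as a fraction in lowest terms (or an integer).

E[X] = (7/24)·14 + (1/6)·21 + (1/4)·30 + (1/24)·48 + (5/24)·54 + (1/24)·55
     = 245/8

245/8 dollars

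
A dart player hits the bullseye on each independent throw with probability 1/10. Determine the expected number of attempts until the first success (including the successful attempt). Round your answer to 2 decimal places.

10.00

For a geometric distribution, E[trials] = 1/p = 1/(1/10) = 10.
≈ 10.00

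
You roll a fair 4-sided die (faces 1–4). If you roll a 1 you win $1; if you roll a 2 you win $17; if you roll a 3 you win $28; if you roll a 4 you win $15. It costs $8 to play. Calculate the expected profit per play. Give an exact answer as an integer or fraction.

E[payout] = (1/4)·1 + (1/4)·15 + (1/4)·17 + (1/4)·28 = 61/4
Expected profit = 61/4 − 8 = 29/4

29/4 dollars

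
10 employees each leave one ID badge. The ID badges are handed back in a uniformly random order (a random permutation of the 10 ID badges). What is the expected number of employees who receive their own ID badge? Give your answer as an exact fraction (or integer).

1

Let Xᵢ = 1 if person i gets their own ID badge. For each i, P(Xᵢ=1) = 1/10.
By linearity of expectation, E[X₁+…+X_10] = 10·(1/10) = 1.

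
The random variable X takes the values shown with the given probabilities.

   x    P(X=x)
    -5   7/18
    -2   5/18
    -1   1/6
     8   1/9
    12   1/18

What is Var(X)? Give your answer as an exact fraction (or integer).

2015/81

E[X] = (7/18)·(-5) + (5/18)·(-2) + (1/6)·(-1) + (1/9)·8 + (1/18)·12 = -10/9
E[X²] = (7/18)·25 + (5/18)·4 + (1/6)·1 + (1/9)·64 + (1/18)·144 = 235/9
Var(X) = 235/9 − (-10/9)² = 2015/81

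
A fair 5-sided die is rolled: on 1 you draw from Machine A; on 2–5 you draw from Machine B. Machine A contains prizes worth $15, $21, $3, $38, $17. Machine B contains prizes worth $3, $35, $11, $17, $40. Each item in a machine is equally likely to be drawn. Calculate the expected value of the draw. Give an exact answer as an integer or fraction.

E[X | Machine A] = (15 + 21 + 3 + 38 + 17)/5 = 94/5
E[X | Machine B] = (3 + 35 + 11 + 17 + 40)/5 = 106/5
E[X] = (1/5)·94/5 + (4/5)·106/5 = 518/25

518/25 dollars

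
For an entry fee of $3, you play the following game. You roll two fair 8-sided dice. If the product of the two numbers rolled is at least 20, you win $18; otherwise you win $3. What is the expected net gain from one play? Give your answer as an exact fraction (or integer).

E[payout] = (9/16)·3 + (7/16)·18 = 153/16
Expected profit = 153/16 − 3 = 105/16

105/16 dollars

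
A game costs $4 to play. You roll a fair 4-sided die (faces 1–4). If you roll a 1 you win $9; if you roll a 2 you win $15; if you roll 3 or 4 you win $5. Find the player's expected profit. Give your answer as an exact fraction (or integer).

9/2 dollars

E[payout] = (1/2)·5 + (1/4)·9 + (1/4)·15 = 17/2
Expected profit = 17/2 − 4 = 9/2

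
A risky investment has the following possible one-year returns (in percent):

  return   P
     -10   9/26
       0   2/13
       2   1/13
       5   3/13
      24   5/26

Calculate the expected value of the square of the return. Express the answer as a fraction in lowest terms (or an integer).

1969/13

E[X²] = (9/26)·100 + (2/13)·0 + (1/13)·4 + (3/13)·25 + (5/26)·576
     = 1969/13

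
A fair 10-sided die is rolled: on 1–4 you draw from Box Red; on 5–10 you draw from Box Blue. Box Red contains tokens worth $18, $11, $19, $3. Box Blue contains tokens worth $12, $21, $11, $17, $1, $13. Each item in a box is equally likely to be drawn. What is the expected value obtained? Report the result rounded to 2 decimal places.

$12.60

E[X | Box Red] = (18 + 11 + 19 + 3)/4 = 51/4
E[X | Box Blue] = (12 + 21 + 11 + 17 + 1 + 13)/6 = 25/2
E[X] = (2/5)·51/4 + (3/5)·25/2 = 63/5 ≈ 12.60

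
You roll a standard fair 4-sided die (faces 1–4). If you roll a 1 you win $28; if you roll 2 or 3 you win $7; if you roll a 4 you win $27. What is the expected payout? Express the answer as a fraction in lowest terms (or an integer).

E[payout] = (1/2)·7 + (1/4)·27 + (1/4)·28 = 69/4

69/4 dollars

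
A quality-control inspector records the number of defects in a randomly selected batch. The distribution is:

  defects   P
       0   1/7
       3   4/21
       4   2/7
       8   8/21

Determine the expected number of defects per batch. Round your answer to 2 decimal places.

E[X] = (1/7)·0 + (4/21)·3 + (2/7)·4 + (8/21)·8
     = 100/21 ≈ 4.76

4.76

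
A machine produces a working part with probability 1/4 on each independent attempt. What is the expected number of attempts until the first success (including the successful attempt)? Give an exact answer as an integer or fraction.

For a geometric distribution, E[trials] = 1/p = 1/(1/4) = 4.

4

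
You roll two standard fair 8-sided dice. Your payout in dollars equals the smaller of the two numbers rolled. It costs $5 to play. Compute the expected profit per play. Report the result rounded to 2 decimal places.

-$1.81

Distribution of the smaller of the two numbers rolled: 1 w.p. 15/64, 2 w.p. 13/64, 3 w.p. 11/64, 4 w.p. 9/64, 5 w.p. 7/64, 6 w.p. 5/64, …
E[payout] = (15/64)·1 + (13/64)·2 + (11/64)·3 + (9/64)·4 + (7/64)·5 + (5/64)·6 + (3/64)·7 + (1/64)·8 = 51/16
Expected profit = 51/16 − 5 = -29/16 ≈ -$1.81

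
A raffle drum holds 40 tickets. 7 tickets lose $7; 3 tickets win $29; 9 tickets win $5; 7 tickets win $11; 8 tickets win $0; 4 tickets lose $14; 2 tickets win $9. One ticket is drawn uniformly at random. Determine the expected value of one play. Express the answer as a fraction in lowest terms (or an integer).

E[payout] = (7/40)·(-7) + (3/40)·29 + (9/40)·5 + (7/40)·11 + (8/40)·0 + (4/40)·(-14) + (2/40)·9 = 61/20

61/20 dollars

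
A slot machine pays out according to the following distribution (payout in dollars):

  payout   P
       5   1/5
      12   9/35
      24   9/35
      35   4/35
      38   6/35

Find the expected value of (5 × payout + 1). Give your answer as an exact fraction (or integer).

E[5x+1] = (1/5)·26 + (9/35)·61 + (9/35)·121 + (4/35)·176 + (6/35)·191
     = 734/7

734/7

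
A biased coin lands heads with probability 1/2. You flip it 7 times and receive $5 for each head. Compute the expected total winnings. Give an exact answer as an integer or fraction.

E[#heads] = 7·1/2 = 7/2 (linearity over flips).
E[winnings] = 5·7/2 = 35/2.

35/2 dollars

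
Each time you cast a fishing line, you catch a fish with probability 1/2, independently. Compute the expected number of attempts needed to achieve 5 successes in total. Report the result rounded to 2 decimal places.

By linearity (sum of 5 independent geometric waits), E[trials] = 5/p = 5/(1/2) = 10.
≈ 10.00

10.00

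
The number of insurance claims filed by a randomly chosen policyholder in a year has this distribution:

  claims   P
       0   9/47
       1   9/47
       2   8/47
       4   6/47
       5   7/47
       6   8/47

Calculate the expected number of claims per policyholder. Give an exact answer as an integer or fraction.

132/47

E[X] = (9/47)·0 + (9/47)·1 + (8/47)·2 + (6/47)·4 + (7/47)·5 + (8/47)·6
     = 132/47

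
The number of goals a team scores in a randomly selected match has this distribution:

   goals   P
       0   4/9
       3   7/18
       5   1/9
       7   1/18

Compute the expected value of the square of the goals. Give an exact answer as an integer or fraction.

E[X²] = (4/9)·0 + (7/18)·9 + (1/9)·25 + (1/18)·49
     = 9

9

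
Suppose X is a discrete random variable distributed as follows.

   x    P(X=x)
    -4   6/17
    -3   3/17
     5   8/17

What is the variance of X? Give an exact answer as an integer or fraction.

5442/289

E[X] = (6/17)·(-4) + (3/17)·(-3) + (8/17)·5 = 7/17
E[X²] = (6/17)·16 + (3/17)·9 + (8/17)·25 = 19
Var(X) = 19 − (7/17)² = 5442/289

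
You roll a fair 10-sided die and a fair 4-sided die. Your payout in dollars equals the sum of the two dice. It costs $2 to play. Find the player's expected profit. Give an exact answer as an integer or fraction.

Distribution of the sum of the two dice: 2 w.p. 1/40, 3 w.p. 1/20, 4 w.p. 3/40, 5 w.p. 1/10, 6 w.p. 1/10, 7 w.p. 1/10, …
E[payout] = (1/40)·2 + (1/20)·3 + (3/40)·4 + (1/10)·5 + (1/10)·6 + (1/10)·7 + (1/10)·8 + (1/10)·9 + (1/10)·10 + (1/10)·11 + (3/40)·12 + (1/20)·13 + (1/40)·14 = 8
Expected profit = 8 − 2 = 6

$6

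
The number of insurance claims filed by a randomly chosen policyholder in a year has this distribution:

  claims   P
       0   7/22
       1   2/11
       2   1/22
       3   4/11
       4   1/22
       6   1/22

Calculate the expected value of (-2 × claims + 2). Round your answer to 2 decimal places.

E[-2x+2] = (7/22)·2 + (2/11)·0 + (1/22)·(-2) + (4/11)·(-4) + (1/22)·(-6) + (1/22)·(-10)
     = -18/11 ≈ -1.64

-1.64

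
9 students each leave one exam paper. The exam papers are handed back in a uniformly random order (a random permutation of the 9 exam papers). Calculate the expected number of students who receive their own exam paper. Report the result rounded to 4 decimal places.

Let Xᵢ = 1 if person i gets their own exam paper. For each i, P(Xᵢ=1) = 1/9.
By linearity of expectation, E[X₁+…+X_9] = 9·(1/9) = 1.
≈ 1.0000

1.0000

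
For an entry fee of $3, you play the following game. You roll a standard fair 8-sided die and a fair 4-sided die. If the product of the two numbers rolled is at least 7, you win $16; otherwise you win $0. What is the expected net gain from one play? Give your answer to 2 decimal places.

$7.00

E[payout] = (3/8)·0 + (5/8)·16 = 10
Expected profit = 10 − 3 = 7 ≈ $7.00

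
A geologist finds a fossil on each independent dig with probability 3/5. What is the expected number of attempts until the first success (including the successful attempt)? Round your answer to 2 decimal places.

1.67

For a geometric distribution, E[trials] = 1/p = 1/(3/5) = 5/3.
≈ 1.67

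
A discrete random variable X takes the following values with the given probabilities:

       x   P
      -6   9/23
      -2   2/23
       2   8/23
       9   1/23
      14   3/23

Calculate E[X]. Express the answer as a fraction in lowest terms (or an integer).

E[X] = (9/23)·(-6) + (2/23)·(-2) + (8/23)·2 + (1/23)·9 + (3/23)·14
     = 9/23

9/23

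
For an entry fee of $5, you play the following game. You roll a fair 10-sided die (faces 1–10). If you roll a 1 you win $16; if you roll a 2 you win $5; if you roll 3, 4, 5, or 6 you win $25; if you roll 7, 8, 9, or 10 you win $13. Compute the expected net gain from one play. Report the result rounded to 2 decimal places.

$12.30

E[payout] = (1/10)·5 + (2/5)·13 + (1/10)·16 + (2/5)·25 = 173/10
Expected profit = 173/10 − 5 = 123/10 ≈ $12.30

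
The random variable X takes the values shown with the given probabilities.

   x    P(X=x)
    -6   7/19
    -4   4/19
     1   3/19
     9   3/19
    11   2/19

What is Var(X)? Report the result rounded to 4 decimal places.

42.2161

E[X] = (7/19)·(-6) + (4/19)·(-4) + (3/19)·1 + (3/19)·9 + (2/19)·11 = -6/19
E[X²] = (7/19)·36 + (4/19)·16 + (3/19)·1 + (3/19)·81 + (2/19)·121 = 804/19
Var(X) = 804/19 − (-6/19)² = 15240/361 ≈ 42.2161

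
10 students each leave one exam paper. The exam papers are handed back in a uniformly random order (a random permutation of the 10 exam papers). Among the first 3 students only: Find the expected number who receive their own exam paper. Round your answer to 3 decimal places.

Let Xᵢ = 1 if person i gets their own exam paper. For each i, P(Xᵢ=1) = 1/10.
By linearity of expectation, E[X₁+…+X_3] = 3·(1/10) = 3/10.
≈ 0.300

0.300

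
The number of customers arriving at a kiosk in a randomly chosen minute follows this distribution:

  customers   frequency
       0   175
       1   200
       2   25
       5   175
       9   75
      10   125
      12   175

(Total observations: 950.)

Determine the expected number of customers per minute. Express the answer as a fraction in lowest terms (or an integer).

Total = 950, so P(customers=0) = 175/950, etc.
E[X] = (7/38)·0 + (4/19)·1 + (1/38)·2 + (7/38)·5 + (3/38)·9 + (5/38)·10 + (7/38)·12
     = 103/19

103/19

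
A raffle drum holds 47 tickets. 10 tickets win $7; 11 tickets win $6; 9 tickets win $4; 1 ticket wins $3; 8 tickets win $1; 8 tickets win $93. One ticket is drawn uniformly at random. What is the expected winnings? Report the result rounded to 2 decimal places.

$19.72

E[payout] = (10/47)·7 + (11/47)·6 + (9/47)·4 + (1/47)·3 + (8/47)·1 + (8/47)·93 = 927/47
≈ $19.72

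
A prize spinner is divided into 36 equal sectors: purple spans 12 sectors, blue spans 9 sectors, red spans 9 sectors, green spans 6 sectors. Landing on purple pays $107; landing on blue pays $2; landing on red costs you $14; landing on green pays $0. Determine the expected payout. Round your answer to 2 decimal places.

$32.67

E[payout] = (12/36)·107 + (9/36)·2 + (9/36)·(-14) + (6/36)·0 = 98/3
≈ $32.67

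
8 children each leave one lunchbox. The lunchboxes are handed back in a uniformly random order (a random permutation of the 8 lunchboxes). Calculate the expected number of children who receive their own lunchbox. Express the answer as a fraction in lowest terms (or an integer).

Let Xᵢ = 1 if person i gets their own lunchbox. For each i, P(Xᵢ=1) = 1/8.
By linearity of expectation, E[X₁+…+X_8] = 8·(1/8) = 1.

1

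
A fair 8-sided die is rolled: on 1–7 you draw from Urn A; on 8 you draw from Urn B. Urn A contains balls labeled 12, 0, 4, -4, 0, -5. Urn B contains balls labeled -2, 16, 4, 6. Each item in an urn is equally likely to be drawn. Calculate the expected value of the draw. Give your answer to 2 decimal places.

E[X | Urn A] = (12 + 0 + 4 − 4 + 0 − 5)/6 = 7/6
E[X | Urn B] = (-2 + 16 + 4 + 6)/4 = 6
E[X] = (7/8)·7/6 + (1/8)·6 = 85/48 ≈ 1.77

1.77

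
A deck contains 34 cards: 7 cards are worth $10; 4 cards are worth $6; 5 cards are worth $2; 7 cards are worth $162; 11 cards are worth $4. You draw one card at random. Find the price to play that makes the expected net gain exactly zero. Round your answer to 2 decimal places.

$37.71

E[payout] = (7/34)·10 + (4/34)·6 + (5/34)·2 + (7/34)·162 + (11/34)·4 = 641/17
Fair fee = E[payout] = 641/17 ≈ $37.71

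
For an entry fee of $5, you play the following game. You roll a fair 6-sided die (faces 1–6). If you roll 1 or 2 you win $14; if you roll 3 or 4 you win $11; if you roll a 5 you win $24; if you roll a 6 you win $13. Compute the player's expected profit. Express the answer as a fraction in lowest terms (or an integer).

E[payout] = (1/3)·11 + (1/6)·13 + (1/3)·14 + (1/6)·24 = 29/2
Expected profit = 29/2 − 5 = 19/2

19/2 dollars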